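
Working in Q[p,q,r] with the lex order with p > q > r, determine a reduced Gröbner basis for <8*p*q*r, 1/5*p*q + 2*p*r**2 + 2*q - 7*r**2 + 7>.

G = {p*q + 10*p*r**2 + 10*q - 35*r**2 + 35, p*r**3 + q*r - 7/2*r**3 + 7/2*r, q**2*r - 7/2*q*r**3 + 7/2*q*r}

f_1 = 8*p*q*r, LT = p*q*r.
f_2 = 1/5*p*q + 2*p*r**2 + 2*q - 7*r**2 + 7, LT = p*q.

S(f_1,f_2): lcm = p*q*r. S = -10*p*r**3 - 10*q*r + 35*r**3 - 35*r.
  leading term p*r**3: no divisor's leading term divides it; move -10*p*r**3 to the remainder.
  leading term q*r: no divisor's leading term divides it; move -10*q*r to the remainder.
  leading term r**3: no divisor's leading term divides it; move 35*r**3 to the remainder.
  leading term r: no divisor's leading term divides it; move -35*r to the remainder.
  remainder -10*p*r**3 - 10*q*r + 35*r**3 - 35*r ≠ 0; add g_3 = -10*p*r**3 - 10*q*r + 35*r**3 - 35*r to the basis.

S(f_1,g_3): lcm = p*q*r**3. S = -q**2*r + 7/2*q*r**3 - 7/2*q*r.
  leading term q**2*r: no divisor's leading term divides it; move -q**2*r to the remainder.
  leading term q*r**3: no divisor's leading term divides it; move 7/2*q*r**3 to the remainder.
  leading term q*r: no divisor's leading term divides it; move -7/2*q*r to the remainder.
  remainder -q**2*r + 7/2*q*r**3 - 7/2*q*r ≠ 0; add g_4 = -q**2*r + 7/2*q*r**3 - 7/2*q*r to the basis.

The other S-polynomials (S(f_2,g_3), S(f_1,g_4), S(f_2,g_4), S(g_3,g_4)) all reduce to 0 modulo the current basis, so we have a Gröbner basis.
Inter-reduce: drop elements whose leading term is divisible by another's, tail-reduce, and make monic.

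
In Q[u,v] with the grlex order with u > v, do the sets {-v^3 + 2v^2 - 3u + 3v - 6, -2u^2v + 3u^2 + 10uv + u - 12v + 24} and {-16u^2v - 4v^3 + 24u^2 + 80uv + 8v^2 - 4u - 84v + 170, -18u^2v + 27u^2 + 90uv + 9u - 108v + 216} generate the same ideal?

No, the ideals differ.

Two ideals are equal iff their reduced Gröbner bases coincide (the reduced basis is unique for a fixed ordering).
Buchberger on the first generating set:
f_1 = -v^3 + 2v^2 - 3u + 3v - 6, LT = v^3.
f_2 = -2u^2v + 3u^2 + 10uv + u - 12v + 24, LT = u^2v.

S(f_1,f_2): lcm = u^2v^3. S = -1/2u^2v^2 + 5uv^3 + 3u^3 - 3u^2v + 1/2uv^2 - 6v^3 + 6u^2 + 12v^2.
  leading term u^2v^2: subtract (1/4v)·f_2 from -1/2u^2v^2 + 5uv^3 + 3u^3 - 3u^2v + 1/2uv^2 - 6v^3 + 6u^2 + 12v^2 → 5uv^3 + 3u^3 - 15/4u^2v - 2uv^2 - 6v^3 + 6u^2 - 1/4uv + 15v^2 - 6v
  leading term uv^3: subtract (-5u)·f_1 from 5uv^3 + 3u^3 - 15/4u^2v - 2uv^2 - 6v^3 + 6u^2 - 1/4uv + 15v^2 - 6v → 3u^3 - 15/4u^2v + 8uv^2 - 6v^3 - 9u^2 + 59/4uv + 15v^2 - 30u - 6v
  leading term u^3: no divisor's leading term divides it; move 3u^3 to the remainder.
  leading term u^2v: subtract (15/8)·f_2 from -15/4u^2v + 8uv^2 - 6v^3 - 9u^2 + 59/4uv + 15v^2 - 30u - 6v → 8uv^2 - 6v^3 - 117/8u^2 - 4uv + 15v^2 - 255/8u + 33/2v - 45
  leading term uv^2: no divisor's leading term divides it; move 8uv^2 to the remainder.
  leading term v^3: subtract (6)·f_1 from -6v^3 - 117/8u^2 - 4uv + 15v^2 - 255/8u + 33/2v - 45 → -117/8u^2 - 4uv + 3v^2 - 111/8u - 3/2v - 9
  leading term u^2: no divisor's leading term divides it; move -117/8u^2 to the remainder.
  leading term uv: no divisor's leading term divides it; move -4uv to the remainder.
  leading term v^2: no divisor's leading term divides it; move 3v^2 to the remainder.
  leading term u: no divisor's leading term divides it; move -111/8u to the remainder.
  leading term v: no divisor's leading term divides it; move -3/2v to the remainder.
  leading term 1: no divisor's leading term divides it; move -9 to the remainder.
  remainder 3u^3 + 8uv^2 - 117/8u^2 - 4uv + 3v^2 - 111/8u - 3/2v - 9 ≠ 0; add g_3 = 3u^3 + 8uv^2 - 117/8u^2 - 4uv + 3v^2 - 111/8u - 3/2v - 9 to the basis.

The other S-polynomials (S(f_1,g_3), S(f_2,g_3)) all reduce to 0 modulo the current basis, so we have a Gröbner basis.
Inter-reduce: drop elements whose leading term is divisible by another's, tail-reduce, and make monic.
Reduced Gröbner basis: {u^3 + 8/3uv^2 - 39/8u^2 - 4/3uv + v^2 - 37/8u - 1/2v - 3, u^2v - 3/2u^2 - 5uv - 1/2u + 6v - 12, v^3 - 2v^2 + 3u - 3v + 6}.

Buchberger on the second generating set:
h_1 = -16u^2v - 4v^3 + 24u^2 + 80uv + 8v^2 - 4u - 84v + 170, LT = u^2v.
h_2 = -18u^2v + 27u^2 + 90uv + 9u - 108v + 216, LT = u^2v.

S(h_1,h_2): lcm = u^2v. S = 1/4v^3 - 1/2v^2 + 3/4u - 3/4v + 11/8.
  leading term v^3: no divisor's leading term divides it; move 1/4v^3 to the remainder.
  leading term v^2: no divisor's leading term divides it; move -1/2v^2 to the remainder.
  leading term u: no divisor's leading term divides it; move 3/4u to the remainder.
  leading term v: no divisor's leading term divides it; move -3/4v to the remainder.
  leading term 1: no divisor's leading term divides it; move 11/8 to the remainder.
  remainder 1/4v^3 - 1/2v^2 + 3/4u - 3/4v + 11/8 ≠ 0; add k_3 = 1/4v^3 - 1/2v^2 + 3/4u - 3/4v + 11/8 to the basis.

S(h_1,k_3): lcm = u^2v^3. S = 1/4v^5 + 1/2u^2v^2 - 5uv^3 - 1/2v^4 - 3u^3 + 3u^2v + 1/4uv^2 + 21/4v^3 - 11/2u^2 - 85/8v^2.
  leading term v^5: subtract (v^2)·k_3 from 1/4v^5 + 1/2u^2v^2 - 5uv^3 - 1/2v^4 - 3u^3 + 3u^2v + 1/4uv^2 + 21/4v^3 - 11/2u^2 - 85/8v^2 → 1/2u^2v^2 - 5uv^3 - 3u^3 + 3u^2v - 1/2uv^2 + 6v^3 - 11/2u^2 - 12v^2
  leading term u^2v^2: subtract (-1/32v)·h_1 from 1/2u^2v^2 - 5uv^3 - 3u^3 + 3u^2v - 1/2uv^2 + 6v^3 - 11/2u^2 - 12v^2 → -5uv^3 - 1/8v^4 - 3u^3 + 15/4u^2v + 2uv^2 + 25/4v^3 - 11/2u^2 - 1/8uv - 117/8v^2 + 85/16v
  leading term uv^3: subtract (-20u)·k_3 from -5uv^3 - 1/8v^4 - 3u^3 + 15/4u^2v + 2uv^2 + 25/4v^3 - 11/2u^2 - 1/8uv - 117/8v^2 + 85/16v → -1/8v^4 - 3u^3 + 15/4u^2v - 8uv^2 + 25/4v^3 + 19/2u^2 - 121/8uv - 117/8v^2 + 55/2u + 85/16v
  leading term v^4: subtract (-1/2v)·k_3 from -1/8v^4 - 3u^3 + 15/4u^2v - 8uv^2 + 25/4v^3 + 19/2u^2 - 121/8uv - 117/8v^2 + 55/2u + 85/16v → -3u^3 + 15/4u^2v - 8uv^2 + 6v^3 + 19/2u^2 - 59/4uv - 15v^2 + 55/2u + 6v
  leading term u^3: no divisor's leading term divides it; move -3u^3 to the remainder.
  leading term u^2v: subtract (-15/64)·h_1 from 15/4u^2v - 8uv^2 + 6v^3 + 19/2u^2 - 59/4uv - 15v^2 + 55/2u + 6v → -8uv^2 + 81/16v^3 + 121/8u^2 + 4uv - 105/8v^2 + 425/16u - 219/16v + 1275/32
  leading term uv^2: no divisor's leading term divides it; move -8uv^2 to the remainder.
  leading term v^3: subtract (81/4)·k_3 from 81/16v^3 + 121/8u^2 + 4uv - 105/8v^2 + 425/16u - 219/16v + 1275/32 → 121/8u^2 + 4uv - 3v^2 + 91/8u + 3/2v + 12
  leading term u^2: no divisor's leading term divides it; move 121/8u^2 to the remainder.
  leading term uv: no divisor's leading term divides it; move 4uv to the remainder.
  leading term v^2: no divisor's leading term divides it; move -3v^2 to the remainder.
  leading term u: no divisor's leading term divides it; move 91/8u to the remainder.
  leading term v: no divisor's leading term divides it; move 3/2v to the remainder.
  leading term 1: no divisor's leading term divides it; move 12 to the remainder.
  remainder -3u^3 - 8uv^2 + 121/8u^2 + 4uv - 3v^2 + 91/8u + 3/2v + 12 ≠ 0; add k_4 = -3u^3 - 8uv^2 + 121/8u^2 + 4uv - 3v^2 + 91/8u + 3/2v + 12 to the basis.

The other S-polynomials (S(h_2,k_3), S(h_1,k_4), S(h_2,k_4), S(k_3,k_4)) all reduce to 0 modulo the current basis, so we have a Gröbner basis.
Inter-reduce: drop elements whose leading term is divisible by another's, tail-reduce, and make monic.
Reduced Gröbner basis: {u^3 + 8/3uv^2 - 121/24u^2 - 4/3uv + v^2 - 91/24u - 1/2v - 4, u^2v - 3/2u^2 - 5uv - 1/2u + 6v - 12, v^3 - 2v^2 + 3u - 3v + 11/2}.

The bases are distinct; the ideals are different.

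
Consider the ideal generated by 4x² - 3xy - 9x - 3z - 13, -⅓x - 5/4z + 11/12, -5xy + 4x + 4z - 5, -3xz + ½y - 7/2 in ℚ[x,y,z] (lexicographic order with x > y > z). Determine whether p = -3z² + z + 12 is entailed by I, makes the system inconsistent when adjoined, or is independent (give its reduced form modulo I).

Adjoining -3z² + z + 12 makes the ideal the whole ring: the system is inconsistent.

First compute the reduced Gröbner basis of I by Buchberger's algorithm.
f_1 = 4x² - 3xy - 9x - 3z - 13, LT = x².
f_2 = -⅓x - 5/4z + 11/12, LT = x.
f_3 = -5xy + 4x + 4z - 5, LT = xy.
f_4 = -3xz + ½y - 7/2, LT = xz.

S(f_1,f_2): lcm = x². S = -¾xy - 15/4xz + ½x - ¾z - 13/4.
  leading term xy: subtract (9/4y)·f_2 from -¾xy - 15/4xz + ½x - ¾z - 13/4 → -15/4xz + ½x + 45/16yz - 33/16y - ¾z - 13/4
  leading term xz: subtract (45/4z)·f_2 from -15/4xz + ½x + 45/16yz - 33/16y - ¾z - 13/4 → ½x + 45/16yz - 33/16y + 225/16z² - 177/16z - 13/4
  leading term x: subtract (-3/2)·f_2 from ½x + 45/16yz - 33/16y + 225/16z² - 177/16z - 13/4 → 45/16yz - 33/16y + 225/16z² - 207/16z - 15/8
  leading term yz: no divisor's leading term divides it; move 45/16yz to the remainder.
  leading term y: no divisor's leading term divides it; move -33/16y to the remainder.
  leading term z²: no divisor's leading term divides it; move 225/16z² to the remainder.
  leading term z: no divisor's leading term divides it; move -207/16z to the remainder.
  leading term 1: no divisor's leading term divides it; move -15/8 to the remainder.
  remainder 45/16yz - 33/16y + 225/16z² - 207/16z - 15/8 ≠ 0; add h_5 = 45/16yz - 33/16y + 225/16z² - 207/16z - 15/8 to the basis.

S(f_1,f_3): lcm = x²y. S = ⅘x² - ¾xy² - 9/4xy + ⅘xz - x - ¾yz - 13/4y.
  leading term x²: subtract (⅕)·f_1 from ⅘x² - ¾xy² - 9/4xy + ⅘xz - x - ¾yz - 13/4y → -¾xy² - 33/20xy + ⅘xz + ⅘x - ¾yz - 13/4y + ⅗z + 13/5
  leading term xy²: subtract (9/4y²)·f_2 from -¾xy² - 33/20xy + ⅘xz + ⅘x - ¾yz - 13/4y + ⅗z + 13/5 → -33/20xy + ⅘xz + ⅘x + 45/16y²z - 33/16y² - ¾yz - 13/4y + ⅗z + 13/5
  leading term xy: subtract (99/20y)·f_2 from -33/20xy + ⅘xz + ⅘x + 45/16y²z - 33/16y² - ¾yz - 13/4y + ⅗z + 13/5 → ⅘xz + ⅘x + 45/16y²z - 33/16y² + 87/16yz - 623/80y + ⅗z + 13/5
  leading term xz: subtract (-12/5z)·f_2 from ⅘xz + ⅘x + 45/16y²z - 33/16y² + 87/16yz - 623/80y + ⅗z + 13/5 → ⅘x + 45/16y²z - 33/16y² + 87/16yz - 623/80y - 3z² + 14/5z + 13/5
  leading term x: subtract (-12/5)·f_2 from ⅘x + 45/16y²z - 33/16y² + 87/16yz - 623/80y - 3z² + 14/5z + 13/5 → 45/16y²z - 33/16y² + 87/16yz - 623/80y - 3z² - ⅕z + 24/5
  leading term y²z: subtract (y)·h_5 from 45/16y²z - 33/16y² + 87/16yz - 623/80y - 3z² - ⅕z + 24/5 → -225/16yz² + 147/8yz - 473/80y - 3z² - ⅕z + 24/5
  leading term yz²: subtract (-5z)·h_5 from -225/16yz² + 147/8yz - 473/80y - 3z² - ⅕z + 24/5 → 129/16yz - 473/80y + 1125/16z³ - 1083/16z² - 383/40z + 24/5
  leading term yz: subtract (43/15)·h_5 from 129/16yz - 473/80y + 1125/16z³ - 1083/16z² - 383/40z + 24/5 → 1125/16z³ - 108z² + 2201/80z + 407/40
  leading term z³: no divisor's leading term divides it; move 1125/16z³ to the remainder.
  leading term z²: no divisor's leading term divides it; move -108z² to the remainder.
  leading term z: no divisor's leading term divides it; move 2201/80z to the remainder.
  leading term 1: no divisor's leading term divides it; move 407/40 to the remainder.
  remainder 1125/16z³ - 108z² + 2201/80z + 407/40 ≠ 0; add h_6 = 1125/16z³ - 108z² + 2201/80z + 407/40 to the basis.

S(f_1,f_4): lcm = x²z. S = -¾xyz + ⅙xy - 9/4xz - 7/6x - ¾z² - 13/4z.
  leading term xyz: subtract (9/4yz)·f_2 from -¾xyz + ⅙xy - 9/4xz - 7/6x - ¾z² - 13/4z → ⅙xy - 9/4xz - 7/6x + 45/16yz² - 33/16yz - ¾z² - 13/4z
  leading term xy: subtract (-½y)·f_2 from ⅙xy - 9/4xz - 7/6x + 45/16yz² - 33/16yz - ¾z² - 13/4z → -9/4xz - 7/6x + 45/16yz² - 43/16yz + 11/24y - ¾z² - 13/4z
  leading term xz: subtract (27/4z)·f_2 from -9/4xz - 7/6x + 45/16yz² - 43/16yz + 11/24y - ¾z² - 13/4z → -7/6x + 45/16yz² - 43/16yz + 11/24y + 123/16z² - 151/16z
  leading term x: subtract (7/2)·f_2 from -7/6x + 45/16yz² - 43/16yz + 11/24y + 123/16z² - 151/16z → 45/16yz² - 43/16yz + 11/24y + 123/16z² - 81/16z - 77/24
  leading term yz²: subtract (z)·h_5 from 45/16yz² - 43/16yz + 11/24y + 123/16z² - 81/16z - 77/24 → -⅝yz + 11/24y - 225/16z³ + 165/8z² - 51/16z - 77/24
  leading term yz: subtract (-2/9)·h_5 from -⅝yz + 11/24y - 225/16z³ + 165/8z² - 51/16z - 77/24 → -225/16z³ + 95/4z² - 97/16z - 29/8
  leading term z³: subtract (-⅕)·h_6 from -225/16z³ + 95/4z² - 97/16z - 29/8 → 43/20z² - 14/25z - 159/100
  leading term z²: no divisor's leading term divides it; move 43/20z² to the remainder.
  leading term z: no divisor's leading term divides it; move -14/25z to the remainder.
  leading term 1: no divisor's leading term divides it; move -159/100 to the remainder.
  remainder 43/20z² - 14/25z - 159/100 ≠ 0; add h_7 = 43/20z² - 14/25z - 159/100 to the basis.

S(f_2,f_3): lcm = xy. S = ⅘x + 15/4yz - 11/4y + ⅘z - 1.
  leading term x: subtract (-12/5)·f_2 from ⅘x + 15/4yz - 11/4y + ⅘z - 1 → 15/4yz - 11/4y - 11/5z + 6/5
  leading term yz: subtract (4/3)·h_5 from 15/4yz - 11/4y - 11/5z + 6/5 → -75/4z² + 301/20z + 37/10
  leading term z²: subtract (-375/43)·h_7 from -75/4z² + 301/20z + 37/10 → 8743/860z - 8743/860
  leading term z: no divisor's leading term divides it; move 8743/860z to the remainder.
  leading term 1: no divisor's leading term divides it; move -8743/860 to the remainder.
  remainder 8743/860z - 8743/860 ≠ 0; add h_8 = 8743/860z - 8743/860 to the basis.

S(f_2,f_4): lcm = xz. S = ⅙y + 15/4z² - 11/4z - 7/6.
  leading term y: no divisor's leading term divides it; move ⅙y to the remainder.
  leading term z²: subtract (75/43)·h_7 from 15/4z² - 11/4z - 7/6 → -305/172z + 829/516
  leading term z: subtract (-1525/8743)·h_8 from -305/172z + 829/516 → -⅙
  leading term 1: no divisor's leading term divides it; move -⅙ to the remainder.
  remainder ⅙y - ⅙ ≠ 0; add h_9 = ⅙y - ⅙ to the basis.

The other S-polynomials (S(f_3,f_4), S(f_1,h_5), S(f_2,h_5), S(f_3,h_5), S(f_4,h_5), S(f_1,h_6), S(f_2,h_6), S(f_3,h_6), S(f_4,h_6), S(h_5,h_6), S(f_1,h_7), S(f_2,h_7), S(f_3,h_7), S(f_4,h_7), S(h_5,h_7), S(h_6,h_7), S(f_1,h_8), S(f_2,h_8), S(f_3,h_8), S(f_4,h_8), S(h_5,h_8), S(h_6,h_8), S(h_7,h_8), S(f_1,h_9), S(f_2,h_9), S(f_3,h_9), S(f_4,h_9), S(h_5,h_9), S(h_6,h_9), S(h_7,h_9), S(h_8,h_9)) all reduce to 0 modulo the current basis, so we have a Gröbner basis.
Inter-reduce: drop elements whose leading term is divisible by another's, tail-reduce, and make monic.
Reduced Gröbner basis: {x + 1, y - 1, z - 1}.
Label its elements g_1 = x + 1, g_2 = y - 1, g_3 = z - 1.

Reduce p = -3z² + z + 12 modulo G:
  leading term z²: subtract (-3z)·g_3 from -3z² + z + 12 → -2z + 12
  leading term z: subtract (-2)·g_3 from -2z + 12 → 10
  leading term 1: no divisor's leading term divides it; move 10 to the remainder.
  normal form = 10.
The normal form is nonzero, so p ∉ I. Since p minus its normal form lies in I, I + (p) = I + (r) where r = 10; decide whether this ideal is the whole ring.
Here r = 10 is a nonzero constant, hence a unit: 1 ∈ I + (p), the Gröbner basis of I + (p) is {1}, and the enlarged system has no common solution — adjoining p is inconsistent.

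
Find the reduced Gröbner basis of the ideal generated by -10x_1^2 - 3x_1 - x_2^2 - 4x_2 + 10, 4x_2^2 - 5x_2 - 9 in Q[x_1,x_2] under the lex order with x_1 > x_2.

f_1 = -10x_1^2 - 3x_1 - x_2^2 - 4x_2 + 10, LT = x_1^2.
f_2 = 4x_2^2 - 5x_2 - 9, LT = x_2^2.

The S-polynomials (S(f_1,f_2)) all reduce to 0 modulo the current basis, so we have a Gröbner basis.

G = {x_1^2 + 3/10x_1 + 21/40x_2 - 31/40, x_2^2 - 5/4x_2 - 9/4}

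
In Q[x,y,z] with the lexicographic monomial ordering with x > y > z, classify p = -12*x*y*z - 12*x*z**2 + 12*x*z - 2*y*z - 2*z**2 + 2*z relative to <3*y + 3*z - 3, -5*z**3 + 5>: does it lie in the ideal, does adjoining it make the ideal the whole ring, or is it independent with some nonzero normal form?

First compute the reduced Gröbner basis of I by Buchberger's algorithm.
f_1 = 3*y + 3*z - 3, LT = y.
f_2 = -5*z**3 + 5, LT = z**3.

The S-polynomials (S(f_1,f_2)) all reduce to 0 modulo the current basis, so we have a Gröbner basis.
Inter-reduce: drop elements whose leading term is divisible by another's, tail-reduce, and make monic.
Reduced Gröbner basis: {y + z - 1, z**3 - 1}.
Label its elements g_1 = y + z - 1, g_2 = z**3 - 1.

Reduce p = -12*x*y*z - 12*x*z**2 + 12*x*z - 2*y*z - 2*z**2 + 2*z modulo G:
  leading term x*y*z: subtract (-12*x*z)·g_1 from -12*x*y*z - 12*x*z**2 + 12*x*z - 2*y*z - 2*z**2 + 2*z → -2*y*z - 2*z**2 + 2*z
  leading term y*z: subtract (-2*z)·g_1 from -2*y*z - 2*z**2 + 2*z → 0
  normal form = 0.
Since the normal form is 0, p ∈ I.

-12*x*y*z - 12*x*z**2 + 12*x*z - 2*y*z - 2*z**2 + 2*z lies in I (it reduces to 0).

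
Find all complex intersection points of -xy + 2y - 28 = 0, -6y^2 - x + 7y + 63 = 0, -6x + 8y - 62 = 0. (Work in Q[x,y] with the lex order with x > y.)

{(-5, 4)}

Compute a lex Gröbner basis by Buchberger's algorithm.
f_1 = -xy + 2y - 28, LT = xy.
f_2 = -x - 6y^2 + 7y + 63, LT = x.
f_3 = -6x + 8y - 62, LT = x.

S(f_1,f_2): lcm = xy. S = -6y^3 + 7y^2 + 61y + 28.
  leading term y^3: no divisor's leading term divides it; move -6y^3 to the remainder.
  leading term y^2: no divisor's leading term divides it; move 7y^2 to the remainder.
  leading term y: no divisor's leading term divides it; move 61y to the remainder.
  leading term 1: no divisor's leading term divides it; move 28 to the remainder.
  remainder -6y^3 + 7y^2 + 61y + 28 ≠ 0; add h_4 = -6y^3 + 7y^2 + 61y + 28 to the basis.

S(f_1,f_3): lcm = xy. S = 4/3y^2 - 37/3y + 28.
  leading term y^2: no divisor's leading term divides it; move 4/3y^2 to the remainder.
  leading term y: no divisor's leading term divides it; move -37/3y to the remainder.
  leading term 1: no divisor's leading term divides it; move 28 to the remainder.
  remainder 4/3y^2 - 37/3y + 28 ≠ 0; add h_5 = 4/3y^2 - 37/3y + 28 to the basis.

S(f_2,f_3): lcm = x. S = 6y^2 - 17/3y - 220/3.
  leading term y^2: subtract (9/2)·h_5 from 6y^2 - 17/3y - 220/3 → 299/6y - 598/3
  leading term y: no divisor's leading term divides it; move 299/6y to the remainder.
  leading term 1: no divisor's leading term divides it; move -598/3 to the remainder.
  remainder 299/6y - 598/3 ≠ 0; add h_6 = 299/6y - 598/3 to the basis.

S(f_1,h_4): lcm = xy^3. S = 7/6xy^2 + 61/6xy + 14/3x - 2y^3 + 28y^2.
  leading term xy^2: subtract (-7/6y)·f_1 from 7/6xy^2 + 61/6xy + 14/3x - 2y^3 + 28y^2 → 61/6xy + 14/3x - 2y^3 + 91/3y^2 - 98/3y
  leading term xy: subtract (-61/6)·f_1 from 61/6xy + 14/3x - 2y^3 + 91/3y^2 - 98/3y → 14/3x - 2y^3 + 91/3y^2 - 37/3y - 854/3
  leading term x: subtract (-14/3)·f_2 from 14/3x - 2y^3 + 91/3y^2 - 37/3y - 854/3 → -2y^3 + 7/3y^2 + 61/3y + 28/3
  leading term y^3: subtract (1/3)·h_4 from -2y^3 + 7/3y^2 + 61/3y + 28/3 → 0
  remainder 0.

S(f_2,h_4): leading monomials are coprime, so the S-polynomial reduces to 0 (Buchberger's first criterion).
S(f_3,h_4): leading monomials are coprime, so the S-polynomial reduces to 0 (Buchberger's first criterion).
S(f_1,h_5): lcm = xy^2. S = 37/4xy - 21x - 2y^2 + 28y.
  leading term xy: subtract (-37/4)·f_1 from 37/4xy - 21x - 2y^2 + 28y → -21x - 2y^2 + 93/2y - 259
  leading term x: subtract (21)·f_2 from -21x - 2y^2 + 93/2y - 259 → 124y^2 - 201/2y - 1582
  leading term y^2: subtract (93)·h_5 from 124y^2 - 201/2y - 1582 → 2093/2y - 4186
  leading term y: subtract (21)·h_6 from 2093/2y - 4186 → 0
  remainder 0.

S(f_2,h_5): leading monomials are coprime, so the S-polynomial reduces to 0 (Buchberger's first criterion).
S(f_3,h_5): leading monomials are coprime, so the S-polynomial reduces to 0 (Buchberger's first criterion).
S(h_4,h_5): lcm = y^3. S = 97/12y^2 - 187/6y - 14/3.
  leading term y^2: subtract (97/16)·h_5 from 97/12y^2 - 187/6y - 14/3 → 2093/48y - 2093/12
  leading term y: subtract (7/8)·h_6 from 2093/48y - 2093/12 → 0
  remainder 0.

S(f_1,h_6): lcm = xy. S = 4x - 2y + 28.
  leading term x: subtract (-4)·f_2 from 4x - 2y + 28 → -24y^2 + 26y + 280
  leading term y^2: subtract (-18)·h_5 from -24y^2 + 26y + 280 → -196y + 784
  leading term y: subtract (-1176/299)·h_6 from -196y + 784 → 0
  remainder 0.

S(f_2,h_6): leading monomials are coprime, so the S-polynomial reduces to 0 (Buchberger's first criterion).
S(f_3,h_6): leading monomials are coprime, so the S-polynomial reduces to 0 (Buchberger's first criterion).
S(h_4,h_6): lcm = y^3. S = 17/6y^2 - 61/6y - 14/3.
  leading term y^2: subtract (17/8)·h_5 from 17/6y^2 - 61/6y - 14/3 → 385/24y - 385/6
  leading term y: subtract (385/1196)·h_6 from 385/24y - 385/6 → 0
  remainder 0.

S(h_5,h_6): lcm = y^2. S = -21/4y + 21.
  leading term y: subtract (-63/598)·h_6 from -21/4y + 21 → 0
  remainder 0.

Every S-polynomial of the final basis reduces to 0, so we have a Gröbner basis.
Inter-reduce: drop elements whose leading term is divisible by another's, tail-reduce, and make monic.
Reduced Gröbner basis: {x + 5, y - 4}.

The lex basis is triangular: the last element involves only y. Solving y - 4 = 0 gives y ∈ {4}; substituting each value into the earlier elements determines the remaining variables.
  y = 4: the earlier basis element becomes x + 5 = 0, giving x = -5 — point (-5, 4).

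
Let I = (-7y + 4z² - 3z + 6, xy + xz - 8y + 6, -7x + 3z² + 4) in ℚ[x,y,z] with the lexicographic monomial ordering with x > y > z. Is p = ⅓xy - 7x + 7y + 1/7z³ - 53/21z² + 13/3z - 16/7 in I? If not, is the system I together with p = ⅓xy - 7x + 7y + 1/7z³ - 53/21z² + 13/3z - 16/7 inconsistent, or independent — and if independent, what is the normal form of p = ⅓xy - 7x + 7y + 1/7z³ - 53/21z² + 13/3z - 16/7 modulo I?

First compute the reduced Gröbner basis of I by Buchberger's algorithm.
f_1 = -7y + 4z² - 3z + 6, LT = y.
f_2 = xy + xz - 8y + 6, LT = xy.
f_3 = -7x + 3z² + 4, LT = x.

S(f_1,f_2): lcm = xy. S = -4/7xz² - 4/7xz - 6/7x + 8y - 6.
  leading term xz²: subtract (4/49z²)·f_3 from -4/7xz² - 4/7xz - 6/7x + 8y - 6 → -4/7xz - 6/7x + 8y - 12/49z⁴ - 16/49z² - 6
  leading term xz: subtract (4/49z)·f_3 from -4/7xz - 6/7x + 8y - 12/49z⁴ - 16/49z² - 6 → -6/7x + 8y - 12/49z⁴ - 12/49z³ - 16/49z² - 16/49z - 6
  leading term x: subtract (6/49)·f_3 from -6/7x + 8y - 12/49z⁴ - 12/49z³ - 16/49z² - 16/49z - 6 → 8y - 12/49z⁴ - 12/49z³ - 34/49z² - 16/49z - 318/49
  leading term y: subtract (-8/7)·f_1 from 8y - 12/49z⁴ - 12/49z³ - 34/49z² - 16/49z - 318/49 → -12/49z⁴ - 12/49z³ + 190/49z² - 184/49z + 18/49
  leading term z⁴: no divisor's leading term divides it; move -12/49z⁴ to the remainder.
  leading term z³: no divisor's leading term divides it; move -12/49z³ to the remainder.
  leading term z²: no divisor's leading term divides it; move 190/49z² to the remainder.
  leading term z: no divisor's leading term divides it; move -184/49z to the remainder.
  leading term 1: no divisor's leading term divides it; move 18/49 to the remainder.
  remainder -12/49z⁴ - 12/49z³ + 190/49z² - 184/49z + 18/49 ≠ 0; add h_4 = -12/49z⁴ - 12/49z³ + 190/49z² - 184/49z + 18/49 to the basis.

The other S-polynomials (S(f_1,f_3), S(f_2,f_3), S(f_1,h_4), S(f_2,h_4), S(f_3,h_4)) all reduce to 0 modulo the current basis, so we have a Gröbner basis.
Inter-reduce: drop elements whose leading term is divisible by another's, tail-reduce, and make monic.
Reduced Gröbner basis: {x - 3/7z² - 4/7, y - 4/7z² + 3/7z - 6/7, z⁴ + z³ - 95/6z² + 46/3z - 3/2}.
Label its elements g_1 = x - 3/7z² - 4/7, g_2 = y - 4/7z² + 3/7z - 6/7, g_3 = z⁴ + z³ - 95/6z² + 46/3z - 3/2.

Reduce p = ⅓xy - 7x + 7y + 1/7z³ - 53/21z² + 13/3z - 16/7 modulo G:
  leading term xy: subtract (⅓y)·g_1 from ⅓xy - 7x + 7y + 1/7z³ - 53/21z² + 13/3z - 16/7 → -7x + 1/7yz² + 151/21y + 1/7z³ - 53/21z² + 13/3z - 16/7
  leading term x: subtract (-7)·g_1 from -7x + 1/7yz² + 151/21y + 1/7z³ - 53/21z² + 13/3z - 16/7 → 1/7yz² + 151/21y + 1/7z³ - 116/21z² + 13/3z - 44/7
  leading term yz²: subtract (1/7z²)·g_2 from 1/7yz² + 151/21y + 1/7z³ - 116/21z² + 13/3z - 44/7 → 151/21y + 4/49z⁴ + 4/49z³ - 794/147z² + 13/3z - 44/7
  leading term y: subtract (151/21)·g_2 from 151/21y + 4/49z⁴ + 4/49z³ - 794/147z² + 13/3z - 44/7 → 4/49z⁴ + 4/49z³ - 190/147z² + 184/147z - 6/49
  leading term z⁴: subtract (4/49)·g_3 from 4/49z⁴ + 4/49z³ - 190/147z² + 184/147z - 6/49 → 0
  normal form = 0.
Since the normal form is 0, p ∈ I.

Ideal membership is decidable via reduction modulo a Gröbner basis.

⅓xy - 7x + 7y + 1/7z³ - 53/21z² + 13/3z - 16/7 lies in I (it reduces to 0).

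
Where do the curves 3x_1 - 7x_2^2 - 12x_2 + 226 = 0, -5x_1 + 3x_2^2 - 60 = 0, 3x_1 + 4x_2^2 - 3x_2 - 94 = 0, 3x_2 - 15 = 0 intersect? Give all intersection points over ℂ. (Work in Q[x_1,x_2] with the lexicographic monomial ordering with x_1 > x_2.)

Compute a lex Gröbner basis by Buchberger's algorithm.
f_1 = 3x_1 - 7x_2^2 - 12x_2 + 226, LT = x_1.
f_2 = -5x_1 + 3x_2^2 - 60, LT = x_1.
f_3 = 3x_1 + 4x_2^2 - 3x_2 - 94, LT = x_1.
f_4 = 3x_2 - 15, LT = x_2.

The S-polynomials (S(f_1,f_2), S(f_1,f_3), S(f_1,f_4), S(f_2,f_3), S(f_2,f_4), S(f_3,f_4)) all reduce to 0 modulo the current basis, so we have a Gröbner basis.
Inter-reduce: drop elements whose leading term is divisible by another's, tail-reduce, and make monic.
Reduced Gröbner basis: {x_1 - 3, x_2 - 5}.

A lex Gröbner basis eliminates variables successively. Here x_2 - 5 depends only on x_2, with roots {5}; lifting each root through the earlier basis elements recovers the full solutions.
  x_2 = 5: the earlier basis element becomes x_1 - 3 = 0, giving x_1 = 3 — point (3, 5).
Each listed point satisfies every original equation (direct substitution).

{(3, 5)}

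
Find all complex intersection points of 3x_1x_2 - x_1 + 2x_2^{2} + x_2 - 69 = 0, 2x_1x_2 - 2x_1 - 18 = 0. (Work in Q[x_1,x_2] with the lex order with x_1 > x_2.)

Compute a lex Gröbner basis by Buchberger's algorithm.
f_1 = 3x_1x_2 - x_1 + 2x_2^{2} + x_2 - 69, LT = x_1x_2.
f_2 = 2x_1x_2 - 2x_1 - 18, LT = x_1x_2.

S(f_1,f_2): lcm = x_1x_2. S = \tfrac{2}{3}x_1 + \tfrac{2}{3}x_2^{2} + \tfrac{1}{3}x_2 - 14.
  reduce S modulo (f_1, f_2):
  remainder \tfrac{2}{3}x_1 + \tfrac{2}{3}x_2^{2} + \tfrac{1}{3}x_2 - 14 ≠ 0; add h_3 = \tfrac{2}{3}x_1 + \tfrac{2}{3}x_2^{2} + \tfrac{1}{3}x_2 - 14 to the basis.

S(f_1,h_3): lcm = x_1x_2. S = -\tfrac{1}{3}x_1 - x_2^{3} + \tfrac{1}{6}x_2^{2} + \tfrac{64}{3}x_2 - 23.
  reduce S modulo (f_1, f_2, h_3):
  remainder -x_2^{3} + \tfrac{1}{2}x_2^{2} + \tfrac{43}{2}x_2 - 30 ≠ 0; add h_4 = -x_2^{3} + \tfrac{1}{2}x_2^{2} + \tfrac{43}{2}x_2 - 30 to the basis.

The other S-polynomials (S(f_2,h_3), S(f_1,h_4), S(f_2,h_4), S(h_3,h_4)) all reduce to 0 modulo the current basis, so we have a Gröbner basis.
Inter-reduce: drop elements whose leading term is divisible by another's, tail-reduce, and make monic.
Reduced Gröbner basis: {x_1 + x_2^{2} + \tfrac{1}{2}x_2 - 21, x_2^{3} - \tfrac{1}{2}x_2^{2} - \tfrac{43}{2}x_2 + 30}.

From the last basis element, x_2^{3} - \tfrac{1}{2}x_2^{2} - \tfrac{43}{2}x_2 + 30 = 0, so x_2 takes values in {-5, 3/2, 4}. Each choice, substituted upward through the basis, yields the corresponding point(s) of the solution set.
  x_2 = -5: the earlier basis element becomes x_1 + \tfrac{3}{2} = 0, giving x_1 = -3/2 — point (-3/2, -5).
  x_2 = 3/2: the earlier basis element becomes x_1 - 18 = 0, giving x_1 = 18 — point (18, 3/2).
  x_2 = 4: the earlier basis element becomes x_1 - 3 = 0, giving x_1 = 3 — point (3, 4).

{(-3/2, -5), (18, 3/2), (3, 4)}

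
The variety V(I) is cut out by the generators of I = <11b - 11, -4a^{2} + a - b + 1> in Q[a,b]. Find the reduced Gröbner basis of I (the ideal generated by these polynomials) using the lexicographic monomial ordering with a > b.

G = {a^{2} - \tfrac{1}{4}a, b - 1}

f_1 = 11b - 11, LT = b.
f_2 = -4a^{2} + a - b + 1, LT = a^{2}.

S(f_1,f_2): leading monomials are coprime, so the S-polynomial reduces to 0 (Buchberger's first criterion).
Every S-polynomial of the final basis reduces to 0, so we have a Gröbner basis.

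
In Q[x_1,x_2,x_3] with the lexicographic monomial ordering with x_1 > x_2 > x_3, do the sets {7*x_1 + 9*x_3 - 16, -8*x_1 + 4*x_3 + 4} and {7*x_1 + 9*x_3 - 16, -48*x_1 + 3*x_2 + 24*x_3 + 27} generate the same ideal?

No, the ideals differ.

For a fixed monomial order, each ideal has a unique reduced Gröbner basis; comparing bases decides equality.
Buchberger on the first generating set:
f_1 = 7*x_1 + 9*x_3 - 16, LT = x_1.
f_2 = -8*x_1 + 4*x_3 + 4, LT = x_1.

S(f_1,f_2): lcm = x_1. S = 25/14*x_3 - 25/14.
  leading term x_3: no divisor's leading term divides it; move 25/14*x_3 to the remainder.
  leading term 1: no divisor's leading term divides it; move -25/14 to the remainder.
  remainder 25/14*x_3 - 25/14 ≠ 0; add g_3 = 25/14*x_3 - 25/14 to the basis.

S(f_1,g_3): leading monomials are coprime, so the S-polynomial reduces to 0 (Buchberger's first criterion).
S(f_2,g_3): leading monomials are coprime, so the S-polynomial reduces to 0 (Buchberger's first criterion).
Every S-polynomial of the final basis reduces to 0, so we have a Gröbner basis.
Inter-reduce: drop elements whose leading term is divisible by another's, tail-reduce, and make monic.
Reduced Gröbner basis: {x_1 - 1, x_3 - 1}.

Buchberger on the second generating set:
h_1 = 7*x_1 + 9*x_3 - 16, LT = x_1.
h_2 = -48*x_1 + 3*x_2 + 24*x_3 + 27, LT = x_1.

S(h_1,h_2): lcm = x_1. S = 1/16*x_2 + 25/14*x_3 - 193/112.
  leading term x_2: no divisor's leading term divides it; move 1/16*x_2 to the remainder.
  leading term x_3: no divisor's leading term divides it; move 25/14*x_3 to the remainder.
  leading term 1: no divisor's leading term divides it; move -193/112 to the remainder.
  remainder 1/16*x_2 + 25/14*x_3 - 193/112 ≠ 0; add k_3 = 1/16*x_2 + 25/14*x_3 - 193/112 to the basis.

S(h_1,k_3): leading monomials are coprime, so the S-polynomial reduces to 0 (Buchberger's first criterion).
S(h_2,k_3): leading monomials are coprime, so the S-polynomial reduces to 0 (Buchberger's first criterion).
Every S-polynomial of the final basis reduces to 0, so we have a Gröbner basis.
Inter-reduce: drop elements whose leading term is divisible by another's, tail-reduce, and make monic.
Reduced Gröbner basis: {x_1 + 9/7*x_3 - 16/7, x_2 + 200/7*x_3 - 193/7}.

These differ, so the ideals are not equal.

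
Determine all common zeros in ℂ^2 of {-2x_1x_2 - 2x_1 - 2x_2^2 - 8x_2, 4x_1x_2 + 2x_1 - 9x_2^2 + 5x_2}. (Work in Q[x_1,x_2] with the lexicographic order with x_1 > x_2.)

{(0, 0), (-11*sqrt(82)/26 - 41/13, -11/13 - sqrt(82)/13), (-41/13 + 11*sqrt(82)/26, -11/13 + sqrt(82)/13)}

Compute a lex Gröbner basis by Buchberger's algorithm.
f_1 = -2x_1x_2 - 2x_1 - 2x_2^2 - 8x_2, LT = x_1x_2.
f_2 = 4x_1x_2 + 2x_1 - 9x_2^2 + 5x_2, LT = x_1x_2.

S(f_1,f_2): lcm = x_1x_2. S = 1/2x_1 + 13/4x_2^2 + 11/4x_2.
  leading term x_1: no divisor's leading term divides it; move 1/2x_1 to the remainder.
  leading term x_2^2: no divisor's leading term divides it; move 13/4x_2^2 to the remainder.
  leading term x_2: no divisor's leading term divides it; move 11/4x_2 to the remainder.
  remainder 1/2x_1 + 13/4x_2^2 + 11/4x_2 ≠ 0; add h_3 = 1/2x_1 + 13/4x_2^2 + 11/4x_2 to the basis.

S(f_1,h_3): lcm = x_1x_2. S = x_1 - 13/2x_2^3 - 9/2x_2^2 + 4x_2.
  leading term x_1: subtract (2)·h_3 from x_1 - 13/2x_2^3 - 9/2x_2^2 + 4x_2 → -13/2x_2^3 - 11x_2^2 - 3/2x_2
  leading term x_2^3: no divisor's leading term divides it; move -13/2x_2^3 to the remainder.
  leading term x_2^2: no divisor's leading term divides it; move -11x_2^2 to the remainder.
  leading term x_2: no divisor's leading term divides it; move -3/2x_2 to the remainder.
  remainder -13/2x_2^3 - 11x_2^2 - 3/2x_2 ≠ 0; add h_4 = -13/2x_2^3 - 11x_2^2 - 3/2x_2 to the basis.

The other S-polynomials (S(f_2,h_3), S(f_1,h_4), S(f_2,h_4), S(h_3,h_4)) all reduce to 0 modulo the current basis, so we have a Gröbner basis.
Inter-reduce: drop elements whose leading term is divisible by another's, tail-reduce, and make monic.
Reduced Gröbner basis: {x_1 + 13/2x_2^2 + 11/2x_2, x_2^3 + 22/13x_2^2 + 3/13x_2}.

A lex Gröbner basis eliminates variables successively. Here x_2^3 + 22/13x_2^2 + 3/13x_2 depends only on x_2, with roots {0, -11/13 - sqrt(82)/13, -11/13 + sqrt(82)/13}; lifting each root through the earlier basis elements recovers the full solutions.
  x_2 = 0: the earlier basis element becomes x_1 = 0, giving x_1 = 0 — point (0, 0).
  x_2 = -11/13 - sqrt(82)/13: the earlier basis element becomes x_1 + 41/13 + 11*sqrt(82)/26 = 0, giving x_1 = -11*sqrt(82)/26 - 41/13 — point (-11*sqrt(82)/26 - 41/13, -11/13 - sqrt(82)/13).
  x_2 = -11/13 + sqrt(82)/13: the earlier basis element becomes x_1 - 11*sqrt(82)/26 + 41/13 = 0, giving x_1 = -41/13 + 11*sqrt(82)/26 — point (-41/13 + 11*sqrt(82)/26, -11/13 + sqrt(82)/13).
Check: every point annihilates each of the original generators.
This is the nonlinear analogue of row-reducing a linear system.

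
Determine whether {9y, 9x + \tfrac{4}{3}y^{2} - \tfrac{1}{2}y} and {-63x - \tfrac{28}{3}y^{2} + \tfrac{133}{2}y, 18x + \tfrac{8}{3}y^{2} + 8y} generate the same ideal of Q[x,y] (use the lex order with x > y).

Yes, the ideals are equal.

Two ideals are equal iff their reduced Gröbner bases coincide (the reduced basis is unique for a fixed ordering).
Buchberger on the first generating set:
f_1 = 9y, LT = y.
f_2 = 9x + \tfrac{4}{3}y^{2} - \tfrac{1}{2}y, LT = x.

S(f_1,f_2): leading monomials are coprime, so the S-polynomial reduces to 0 (Buchberger's first criterion).
Every S-polynomial of the final basis reduces to 0, so we have a Gröbner basis.
Inter-reduce: drop elements whose leading term is divisible by another's, tail-reduce, and make monic.
Reduced Gröbner basis: {x, y}.

Buchberger on the second generating set:
h_1 = -63x - \tfrac{28}{3}y^{2} + \tfrac{133}{2}y, LT = x.
h_2 = 18x + \tfrac{8}{3}y^{2} + 8y, LT = x.

S(h_1,h_2): lcm = x. S = -\tfrac{3}{2}y.
  leading term y: no divisor's leading term divides it; move -\tfrac{3}{2}y to the remainder.
  remainder -\tfrac{3}{2}y ≠ 0; add k_3 = -\tfrac{3}{2}y to the basis.

S(h_1,k_3): leading monomials are coprime, so the S-polynomial reduces to 0 (Buchberger's first criterion).
S(h_2,k_3): leading monomials are coprime, so the S-polynomial reduces to 0 (Buchberger's first criterion).
Every S-polynomial of the final basis reduces to 0, so we have a Gröbner basis.
Inter-reduce: drop elements whose leading term is divisible by another's, tail-reduce, and make monic.
Reduced Gröbner basis: {x, y}.

Same reduced basis, so the two generating sets span the same ideal.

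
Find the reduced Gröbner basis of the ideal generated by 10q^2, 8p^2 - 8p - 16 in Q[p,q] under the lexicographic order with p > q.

G = {p^2 - p - 2, q^2}

The reduced Gröbner basis is the canonical form of the ideal for this ordering.

f_1 = 10q^2, LT = q^2.
f_2 = 8p^2 - 8p - 16, LT = p^2.

S(f_1,f_2): leading monomials are coprime, so the S-polynomial reduces to 0 (Buchberger's first criterion).
Every S-polynomial of the final basis reduces to 0, so we have a Gröbner basis.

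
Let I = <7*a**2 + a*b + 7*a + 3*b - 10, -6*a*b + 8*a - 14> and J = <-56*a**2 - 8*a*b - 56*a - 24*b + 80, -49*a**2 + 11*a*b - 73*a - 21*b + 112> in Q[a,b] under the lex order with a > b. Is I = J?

Since reduced Gröbner bases are canonical representatives of ideals under a given ordering, it suffices to compute and compare them.
Buchberger on the first generating set:
f_1 = 7*a**2 + a*b + 7*a + 3*b - 10, LT = a**2.
f_2 = -6*a*b + 8*a - 14, LT = a*b.

S(f_1,f_2): lcm = a**2*b. S = 4/3*a**2 + 1/7*a*b**2 + a*b - 7/3*a + 3/7*b**2 - 10/7*b.
  leading term a**2: subtract (4/21)·f_1 from 4/3*a**2 + 1/7*a*b**2 + a*b - 7/3*a + 3/7*b**2 - 10/7*b → 1/7*a*b**2 + 17/21*a*b - 11/3*a + 3/7*b**2 - 2*b + 40/21
  leading term a*b**2: subtract (-1/42*b)·f_2 from 1/7*a*b**2 + 17/21*a*b - 11/3*a + 3/7*b**2 - 2*b + 40/21 → a*b - 11/3*a + 3/7*b**2 - 7/3*b + 40/21
  leading term a*b: subtract (-1/6)·f_2 from a*b - 11/3*a + 3/7*b**2 - 7/3*b + 40/21 → -7/3*a + 3/7*b**2 - 7/3*b - 3/7
  leading term a: no divisor's leading term divides it; move -7/3*a to the remainder.
  leading term b**2: no divisor's leading term divides it; move 3/7*b**2 to the remainder.
  leading term b: no divisor's leading term divides it; move -7/3*b to the remainder.
  leading term 1: no divisor's leading term divides it; move -3/7 to the remainder.
  remainder -7/3*a + 3/7*b**2 - 7/3*b - 3/7 ≠ 0; add g_3 = -7/3*a + 3/7*b**2 - 7/3*b - 3/7 to the basis.

S(f_1,g_3): lcm = a**2. S = 9/49*a*b**2 - 6/7*a*b + 40/49*a + 3/7*b - 10/7.
  leading term a*b**2: subtract (-3/98*b)·f_2 from 9/49*a*b**2 - 6/7*a*b + 40/49*a + 3/7*b - 10/7 → -30/49*a*b + 40/49*a - 10/7
  leading term a*b: subtract (5/49)·f_2 from -30/49*a*b + 40/49*a - 10/7 → 0
  remainder 0.

S(f_2,g_3): lcm = a*b. S = -4/3*a + 9/49*b**3 - b**2 - 9/49*b + 7/3.
  leading term a: subtract (4/7)·g_3 from -4/3*a + 9/49*b**3 - b**2 - 9/49*b + 7/3 → 9/49*b**3 - 61/49*b**2 + 169/147*b + 379/147
  leading term b**3: no divisor's leading term divides it; move 9/49*b**3 to the remainder.
  leading term b**2: no divisor's leading term divides it; move -61/49*b**2 to the remainder.
  leading term b: no divisor's leading term divides it; move 169/147*b to the remainder.
  leading term 1: no divisor's leading term divides it; move 379/147 to the remainder.
  remainder 9/49*b**3 - 61/49*b**2 + 169/147*b + 379/147 ≠ 0; add g_4 = 9/49*b**3 - 61/49*b**2 + 169/147*b + 379/147 to the basis.

S(f_1,g_4): leading monomials are coprime, so the S-polynomial reduces to 0 (Buchberger's first criterion).
S(f_2,g_4): lcm = a*b**3. S = 49/9*a*b**2 - 169/27*a*b - 379/27*a + 7/3*b**2.
  leading term a*b**2: subtract (-49/54*b)·f_2 from 49/9*a*b**2 - 169/27*a*b - 379/27*a + 7/3*b**2 → a*b - 379/27*a + 7/3*b**2 - 343/27*b
  leading term a*b: subtract (-1/6)·f_2 from a*b - 379/27*a + 7/3*b**2 - 343/27*b → -343/27*a + 7/3*b**2 - 343/27*b - 7/3
  leading term a: subtract (49/9)·g_3 from -343/27*a + 7/3*b**2 - 343/27*b - 7/3 → 0
  remainder 0.

S(g_3,g_4): leading monomials are coprime, so the S-polynomial reduces to 0 (Buchberger's first criterion).
Every S-polynomial of the final basis reduces to 0, so we have a Gröbner basis.
Inter-reduce: drop elements whose leading term is divisible by another's, tail-reduce, and make monic.
Reduced Gröbner basis: {a - 9/49*b**2 + b + 9/49, b**3 - 61/9*b**2 + 169/27*b + 379/27}.

Buchberger on the second generating set:
h_1 = -56*a**2 - 8*a*b - 56*a - 24*b + 80, LT = a**2.
h_2 = -49*a**2 + 11*a*b - 73*a - 21*b + 112, LT = a**2.

S(h_1,h_2): lcm = a**2. S = 18/49*a*b - 24/49*a + 6/7.
  leading term a*b: no divisor's leading term divides it; move 18/49*a*b to the remainder.
  leading term a: no divisor's leading term divides it; move -24/49*a to the remainder.
  leading term 1: no divisor's leading term divides it; move 6/7 to the remainder.
  remainder 18/49*a*b - 24/49*a + 6/7 ≠ 0; add k_3 = 18/49*a*b - 24/49*a + 6/7 to the basis.

S(h_1,k_3): lcm = a**2*b. S = 4/3*a**2 + 1/7*a*b**2 + a*b - 7/3*a + 3/7*b**2 - 10/7*b.
  leading term a**2: subtract (-1/42)·h_1 from 4/3*a**2 + 1/7*a*b**2 + a*b - 7/3*a + 3/7*b**2 - 10/7*b → 1/7*a*b**2 + 17/21*a*b - 11/3*a + 3/7*b**2 - 2*b + 40/21
  leading term a*b**2: subtract (7/18*b)·k_3 from 1/7*a*b**2 + 17/21*a*b - 11/3*a + 3/7*b**2 - 2*b + 40/21 → a*b - 11/3*a + 3/7*b**2 - 7/3*b + 40/21
  leading term a*b: subtract (49/18)·k_3 from a*b - 11/3*a + 3/7*b**2 - 7/3*b + 40/21 → -7/3*a + 3/7*b**2 - 7/3*b - 3/7
  leading term a: no divisor's leading term divides it; move -7/3*a to the remainder.
  leading term b**2: no divisor's leading term divides it; move 3/7*b**2 to the remainder.
  leading term b: no divisor's leading term divides it; move -7/3*b to the remainder.
  leading term 1: no divisor's leading term divides it; move -3/7 to the remainder.
  remainder -7/3*a + 3/7*b**2 - 7/3*b - 3/7 ≠ 0; add k_4 = -7/3*a + 3/7*b**2 - 7/3*b - 3/7 to the basis.

S(h_2,k_3): lcm = a**2*b. S = 4/3*a**2 - 11/49*a*b**2 + 73/49*a*b - 7/3*a + 3/7*b**2 - 16/7*b.
  leading term a**2: subtract (-1/42)·h_1 from 4/3*a**2 - 11/49*a*b**2 + 73/49*a*b - 7/3*a + 3/7*b**2 - 16/7*b → -11/49*a*b**2 + 191/147*a*b - 11/3*a + 3/7*b**2 - 20/7*b + 40/21
  leading term a*b**2: subtract (-11/18*b)·k_3 from -11/49*a*b**2 + 191/147*a*b - 11/3*a + 3/7*b**2 - 20/7*b + 40/21 → a*b - 11/3*a + 3/7*b**2 - 7/3*b + 40/21
  leading term a*b: subtract (49/18)·k_3 from a*b - 11/3*a + 3/7*b**2 - 7/3*b + 40/21 → -7/3*a + 3/7*b**2 - 7/3*b - 3/7
  leading term a: subtract (1)·k_4 from -7/3*a + 3/7*b**2 - 7/3*b - 3/7 → 0
  remainder 0.

S(h_1,k_4): lcm = a**2. S = 9/49*a*b**2 - 6/7*a*b + 40/49*a + 3/7*b - 10/7.
  leading term a*b**2: subtract (1/2*b)·k_3 from 9/49*a*b**2 - 6/7*a*b + 40/49*a + 3/7*b - 10/7 → -30/49*a*b + 40/49*a - 10/7
  leading term a*b: subtract (-5/3)·k_3 from -30/49*a*b + 40/49*a - 10/7 → 0
  remainder 0.

S(h_2,k_4): lcm = a**2. S = 9/49*a*b**2 - 60/49*a*b + 64/49*a + 3/7*b - 16/7.
  leading term a*b**2: subtract (1/2*b)·k_3 from 9/49*a*b**2 - 60/49*a*b + 64/49*a + 3/7*b - 16/7 → -48/49*a*b + 64/49*a - 16/7
  leading term a*b: subtract (-8/3)·k_3 from -48/49*a*b + 64/49*a - 16/7 → 0
  remainder 0.

S(k_3,k_4): lcm = a*b. S = -4/3*a + 9/49*b**3 - b**2 - 9/49*b + 7/3.
  leading term a: subtract (4/7)·k_4 from -4/3*a + 9/49*b**3 - b**2 - 9/49*b + 7/3 → 9/49*b**3 - 61/49*b**2 + 169/147*b + 379/147
  leading term b**3: no divisor's leading term divides it; move 9/49*b**3 to the remainder.
  leading term b**2: no divisor's leading term divides it; move -61/49*b**2 to the remainder.
  leading term b: no divisor's leading term divides it; move 169/147*b to the remainder.
  leading term 1: no divisor's leading term divides it; move 379/147 to the remainder.
  remainder 9/49*b**3 - 61/49*b**2 + 169/147*b + 379/147 ≠ 0; add k_5 = 9/49*b**3 - 61/49*b**2 + 169/147*b + 379/147 to the basis.

S(h_1,k_5): leading monomials are coprime, so the S-polynomial reduces to 0 (Buchberger's first criterion).
S(h_2,k_5): leading monomials are coprime, so the S-polynomial reduces to 0 (Buchberger's first criterion).
S(k_3,k_5): lcm = a*b**3. S = 49/9*a*b**2 - 169/27*a*b - 379/27*a + 7/3*b**2.
  leading term a*b**2: subtract (2401/162*b)·k_3 from 49/9*a*b**2 - 169/27*a*b - 379/27*a + 7/3*b**2 → a*b - 379/27*a + 7/3*b**2 - 343/27*b
  leading term a*b: subtract (49/18)·k_3 from a*b - 379/27*a + 7/3*b**2 - 343/27*b → -343/27*a + 7/3*b**2 - 343/27*b - 7/3
  leading term a: subtract (49/9)·k_4 from -343/27*a + 7/3*b**2 - 343/27*b - 7/3 → 0
  remainder 0.

S(k_4,k_5): leading monomials are coprime, so the S-polynomial reduces to 0 (Buchberger's first criterion).
Every S-polynomial of the final basis reduces to 0, so we have a Gröbner basis.
Inter-reduce: drop elements whose leading term is divisible by another's, tail-reduce, and make monic.
Reduced Gröbner basis: {a - 9/49*b**2 + b + 9/49, b**3 - 61/9*b**2 + 169/27*b + 379/27}.

The two bases agree; hence the ideals are identical.

Yes, the ideals are equal.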